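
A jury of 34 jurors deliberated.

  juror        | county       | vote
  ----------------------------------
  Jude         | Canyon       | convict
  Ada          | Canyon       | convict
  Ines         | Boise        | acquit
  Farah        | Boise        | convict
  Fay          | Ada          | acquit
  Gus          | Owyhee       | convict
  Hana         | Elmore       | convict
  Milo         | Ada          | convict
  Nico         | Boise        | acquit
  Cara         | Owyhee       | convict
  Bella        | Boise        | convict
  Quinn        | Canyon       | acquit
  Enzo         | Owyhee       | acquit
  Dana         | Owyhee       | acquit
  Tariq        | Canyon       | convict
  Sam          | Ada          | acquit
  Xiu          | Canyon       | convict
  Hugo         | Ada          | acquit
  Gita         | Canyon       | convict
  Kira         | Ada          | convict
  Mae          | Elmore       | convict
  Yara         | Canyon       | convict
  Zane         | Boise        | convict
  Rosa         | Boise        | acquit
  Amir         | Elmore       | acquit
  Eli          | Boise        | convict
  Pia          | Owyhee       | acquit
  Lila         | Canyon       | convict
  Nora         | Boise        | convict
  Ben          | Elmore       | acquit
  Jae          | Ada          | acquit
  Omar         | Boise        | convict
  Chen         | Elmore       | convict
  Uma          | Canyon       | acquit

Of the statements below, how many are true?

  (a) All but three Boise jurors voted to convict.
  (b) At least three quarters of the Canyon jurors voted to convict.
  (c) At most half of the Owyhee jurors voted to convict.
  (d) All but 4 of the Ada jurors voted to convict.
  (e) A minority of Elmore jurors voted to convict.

4

(a) Boise: |A| = 9, |A ∩ B| = 6; needs |A ∖ B| = 3 — true.
(b) Canyon: |A| = 9, |A ∩ B| = 7; needs |A ∩ B| / |A| ≥ 3/4 — true.
(c) Owyhee: |A| = 5, |A ∩ B| = 2; needs |A ∩ B| ≤ |A ∖ B| — true.
(d) Ada: |A| = 6, |A ∩ B| = 2; needs |A ∖ B| = 4 — true.
(e) Elmore: |A| = 5, |A ∩ B| = 3; needs |A ∩ B| < |A ∖ B| — false.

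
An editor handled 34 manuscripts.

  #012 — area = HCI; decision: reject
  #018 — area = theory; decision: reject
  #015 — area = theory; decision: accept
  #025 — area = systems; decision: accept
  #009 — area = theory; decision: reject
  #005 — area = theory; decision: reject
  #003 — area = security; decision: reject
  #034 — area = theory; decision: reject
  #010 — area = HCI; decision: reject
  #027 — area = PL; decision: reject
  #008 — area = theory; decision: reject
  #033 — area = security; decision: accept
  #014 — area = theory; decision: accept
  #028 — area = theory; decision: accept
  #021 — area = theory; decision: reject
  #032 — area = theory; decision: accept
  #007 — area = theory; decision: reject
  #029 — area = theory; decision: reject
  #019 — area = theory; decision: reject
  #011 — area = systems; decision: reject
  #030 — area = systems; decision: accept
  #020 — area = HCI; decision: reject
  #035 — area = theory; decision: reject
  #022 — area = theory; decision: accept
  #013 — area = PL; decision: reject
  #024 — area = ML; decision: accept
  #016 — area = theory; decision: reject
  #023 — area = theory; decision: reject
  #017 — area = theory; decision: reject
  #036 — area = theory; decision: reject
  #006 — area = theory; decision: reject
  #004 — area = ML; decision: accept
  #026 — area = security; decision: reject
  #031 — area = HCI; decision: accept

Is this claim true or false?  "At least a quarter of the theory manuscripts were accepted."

True

'At least a quarter of the theory manuscripts were accepted' holds iff |A ∩ B| / |A| ≥ 1/4.
|A| = 20, |A ∩ B| = 5, |A ∖ B| = 15.
|A ∩ B|/|A| = 5/20, so the statement is true.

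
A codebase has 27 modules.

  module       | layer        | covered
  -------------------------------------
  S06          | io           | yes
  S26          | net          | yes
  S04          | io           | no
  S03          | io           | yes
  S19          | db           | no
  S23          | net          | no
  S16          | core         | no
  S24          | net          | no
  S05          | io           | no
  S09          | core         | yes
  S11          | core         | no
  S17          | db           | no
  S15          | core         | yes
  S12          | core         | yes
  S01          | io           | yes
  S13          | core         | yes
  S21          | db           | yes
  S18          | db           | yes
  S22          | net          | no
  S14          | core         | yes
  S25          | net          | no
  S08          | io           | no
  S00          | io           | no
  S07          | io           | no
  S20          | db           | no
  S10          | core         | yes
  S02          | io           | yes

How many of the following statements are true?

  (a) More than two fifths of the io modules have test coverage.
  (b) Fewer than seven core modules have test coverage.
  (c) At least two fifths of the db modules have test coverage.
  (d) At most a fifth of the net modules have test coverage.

4

(a) io: |A| = 9, |A ∩ B| = 4; needs |A ∩ B| / |A| > 2/5 — true.
(b) core: |A| = 8, |A ∩ B| = 6; needs |A ∩ B| < 7 — true.
(c) db: |A| = 5, |A ∩ B| = 2; needs |A ∩ B| / |A| ≥ 2/5 — true.
(d) net: |A| = 5, |A ∩ B| = 1; needs |A ∩ B| / |A| ≤ 1/5 — true.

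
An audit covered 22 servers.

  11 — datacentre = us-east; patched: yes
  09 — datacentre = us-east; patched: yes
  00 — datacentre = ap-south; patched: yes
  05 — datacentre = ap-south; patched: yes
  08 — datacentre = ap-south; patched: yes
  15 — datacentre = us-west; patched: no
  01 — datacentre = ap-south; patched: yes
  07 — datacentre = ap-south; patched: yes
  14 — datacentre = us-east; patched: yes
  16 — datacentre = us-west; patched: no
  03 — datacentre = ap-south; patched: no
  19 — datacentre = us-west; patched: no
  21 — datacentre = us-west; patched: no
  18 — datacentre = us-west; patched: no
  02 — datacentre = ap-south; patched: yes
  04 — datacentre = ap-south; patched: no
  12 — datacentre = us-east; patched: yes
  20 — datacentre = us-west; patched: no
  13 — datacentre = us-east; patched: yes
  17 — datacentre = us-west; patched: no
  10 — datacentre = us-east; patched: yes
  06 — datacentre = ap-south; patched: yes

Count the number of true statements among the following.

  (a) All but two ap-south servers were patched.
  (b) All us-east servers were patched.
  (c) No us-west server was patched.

(a) ap-south: |A| = 9, |A ∩ B| = 7; needs |A ∖ B| = 2 — true.
(b) us-east: |A| = 6, |A ∩ B| = 6; needs A ⊆ B, i.e. every element of A is in B (|A ∖ B| = 0) — true.
(c) us-west: |A| = 7, |A ∩ B| = 0; needs A ∩ B = ∅ (|A ∩ B| = 0) — true.

3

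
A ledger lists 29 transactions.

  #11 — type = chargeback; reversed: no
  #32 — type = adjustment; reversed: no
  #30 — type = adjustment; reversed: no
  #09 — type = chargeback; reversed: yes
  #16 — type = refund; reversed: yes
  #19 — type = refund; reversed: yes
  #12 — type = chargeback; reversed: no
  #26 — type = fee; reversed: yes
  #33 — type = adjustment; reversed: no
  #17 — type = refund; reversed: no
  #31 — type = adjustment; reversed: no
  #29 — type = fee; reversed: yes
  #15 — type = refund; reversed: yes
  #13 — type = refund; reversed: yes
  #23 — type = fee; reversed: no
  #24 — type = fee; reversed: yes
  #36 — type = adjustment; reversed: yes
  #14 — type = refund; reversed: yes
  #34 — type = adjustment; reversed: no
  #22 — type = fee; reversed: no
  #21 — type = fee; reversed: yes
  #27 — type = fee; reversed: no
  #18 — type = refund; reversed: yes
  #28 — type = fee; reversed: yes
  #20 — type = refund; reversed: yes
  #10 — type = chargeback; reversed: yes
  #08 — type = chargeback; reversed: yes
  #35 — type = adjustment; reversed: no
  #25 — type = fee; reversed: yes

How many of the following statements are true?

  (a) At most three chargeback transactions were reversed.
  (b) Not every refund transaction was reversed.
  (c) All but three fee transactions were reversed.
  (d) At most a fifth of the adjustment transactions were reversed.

(a) chargeback: |A| = 5, |A ∩ B| = 3; needs |A ∩ B| ≤ 3 — true.
(b) refund: |A| = 8, |A ∩ B| = 7; needs A ⊄ B (|A ∖ B| ≥ 1) — true.
(c) fee: |A| = 9, |A ∩ B| = 6; needs |A ∖ B| = 3 — true.
(d) adjustment: |A| = 7, |A ∩ B| = 1; needs |A ∩ B| / |A| ≤ 1/5 — true.

4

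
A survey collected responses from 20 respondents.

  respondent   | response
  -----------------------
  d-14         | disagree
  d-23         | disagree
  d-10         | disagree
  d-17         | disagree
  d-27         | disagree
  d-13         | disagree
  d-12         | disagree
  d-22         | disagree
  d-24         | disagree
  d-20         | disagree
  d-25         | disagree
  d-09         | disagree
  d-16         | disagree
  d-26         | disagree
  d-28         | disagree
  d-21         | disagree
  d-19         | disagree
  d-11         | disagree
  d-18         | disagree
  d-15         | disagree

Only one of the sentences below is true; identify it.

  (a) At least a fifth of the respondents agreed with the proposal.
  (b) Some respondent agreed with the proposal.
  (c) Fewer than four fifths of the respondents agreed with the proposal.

|A| = 20, |A ∩ B| = 0, |A ∖ B| = 20.
(a) requires |A ∩ B| / |A| ≥ 1/5: false.
(b) requires A ∩ B ≠ ∅ (|A ∩ B| ≥ 1): false.
(c) requires |A ∩ B| / |A| < 4/5: true.

(c)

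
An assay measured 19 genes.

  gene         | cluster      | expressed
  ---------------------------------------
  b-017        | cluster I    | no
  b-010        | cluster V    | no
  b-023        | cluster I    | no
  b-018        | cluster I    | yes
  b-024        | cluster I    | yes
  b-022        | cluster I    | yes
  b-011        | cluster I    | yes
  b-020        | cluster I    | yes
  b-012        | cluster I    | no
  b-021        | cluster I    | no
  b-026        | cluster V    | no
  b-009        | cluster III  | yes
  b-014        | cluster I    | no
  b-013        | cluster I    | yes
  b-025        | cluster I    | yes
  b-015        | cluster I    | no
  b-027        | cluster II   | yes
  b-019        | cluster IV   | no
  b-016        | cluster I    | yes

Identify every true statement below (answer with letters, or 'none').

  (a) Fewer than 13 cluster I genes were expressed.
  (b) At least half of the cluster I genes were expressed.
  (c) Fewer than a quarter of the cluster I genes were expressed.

|A| = 14, |A ∩ B| = 8, |A ∖ B| = 6.
(a) |A ∩ B| < 13: holds.
(b) |A ∩ B| ≥ |A ∖ B|: holds.
(c) |A ∩ B| / |A| < 1/4: fails.

(a), (b)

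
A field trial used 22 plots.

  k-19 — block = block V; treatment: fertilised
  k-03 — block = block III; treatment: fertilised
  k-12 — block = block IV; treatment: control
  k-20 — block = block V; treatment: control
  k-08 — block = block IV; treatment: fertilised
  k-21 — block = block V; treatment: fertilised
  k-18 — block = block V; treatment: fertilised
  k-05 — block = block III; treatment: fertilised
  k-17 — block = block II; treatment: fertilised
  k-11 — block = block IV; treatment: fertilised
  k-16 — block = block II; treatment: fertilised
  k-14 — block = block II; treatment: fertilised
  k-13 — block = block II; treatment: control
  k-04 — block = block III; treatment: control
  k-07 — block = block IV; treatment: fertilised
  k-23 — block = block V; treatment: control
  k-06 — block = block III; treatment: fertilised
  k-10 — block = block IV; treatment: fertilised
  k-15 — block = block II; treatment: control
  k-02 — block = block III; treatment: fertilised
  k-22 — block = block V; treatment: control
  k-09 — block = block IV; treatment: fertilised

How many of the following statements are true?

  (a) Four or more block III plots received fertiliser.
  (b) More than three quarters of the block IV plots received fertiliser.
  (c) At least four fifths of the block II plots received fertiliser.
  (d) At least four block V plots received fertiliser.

2

(a) block III: |A| = 5, |A ∩ B| = 4; needs |A ∩ B| ≥ 4 — true.
(b) block IV: |A| = 6, |A ∩ B| = 5; needs |A ∩ B| / |A| > 3/4 — true.
(c) block II: |A| = 5, |A ∩ B| = 3; needs |A ∩ B| / |A| ≥ 4/5 — false.
(d) block V: |A| = 6, |A ∩ B| = 3; needs |A ∩ B| ≥ 4 — false.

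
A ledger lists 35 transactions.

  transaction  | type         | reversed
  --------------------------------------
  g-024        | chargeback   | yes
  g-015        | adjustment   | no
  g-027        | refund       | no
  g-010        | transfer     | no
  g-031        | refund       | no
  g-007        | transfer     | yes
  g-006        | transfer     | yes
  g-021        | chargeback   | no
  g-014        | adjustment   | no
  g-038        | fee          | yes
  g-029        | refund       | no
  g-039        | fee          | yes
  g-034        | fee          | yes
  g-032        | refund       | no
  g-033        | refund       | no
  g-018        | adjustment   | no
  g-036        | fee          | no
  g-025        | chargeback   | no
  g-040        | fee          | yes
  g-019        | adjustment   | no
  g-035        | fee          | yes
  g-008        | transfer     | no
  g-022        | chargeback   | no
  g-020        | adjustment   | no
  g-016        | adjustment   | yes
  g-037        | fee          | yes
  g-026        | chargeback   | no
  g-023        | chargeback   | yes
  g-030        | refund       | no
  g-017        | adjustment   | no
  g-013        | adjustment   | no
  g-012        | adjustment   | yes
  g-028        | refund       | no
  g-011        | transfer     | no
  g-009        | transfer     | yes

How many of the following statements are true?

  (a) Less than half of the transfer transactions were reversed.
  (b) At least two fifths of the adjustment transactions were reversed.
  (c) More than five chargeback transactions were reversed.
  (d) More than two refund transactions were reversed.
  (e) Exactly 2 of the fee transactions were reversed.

(a) transfer: |A| = 6, |A ∩ B| = 3; needs |A ∩ B| < |A ∖ B| — false.
(b) adjustment: |A| = 9, |A ∩ B| = 2; needs |A ∩ B| / |A| ≥ 2/5 — false.
(c) chargeback: |A| = 6, |A ∩ B| = 2; needs |A ∩ B| > 5 — false.
(d) refund: |A| = 7, |A ∩ B| = 0; needs |A ∩ B| > 2 — false.
(e) fee: |A| = 7, |A ∩ B| = 6; needs |A ∩ B| = 2 — false.

0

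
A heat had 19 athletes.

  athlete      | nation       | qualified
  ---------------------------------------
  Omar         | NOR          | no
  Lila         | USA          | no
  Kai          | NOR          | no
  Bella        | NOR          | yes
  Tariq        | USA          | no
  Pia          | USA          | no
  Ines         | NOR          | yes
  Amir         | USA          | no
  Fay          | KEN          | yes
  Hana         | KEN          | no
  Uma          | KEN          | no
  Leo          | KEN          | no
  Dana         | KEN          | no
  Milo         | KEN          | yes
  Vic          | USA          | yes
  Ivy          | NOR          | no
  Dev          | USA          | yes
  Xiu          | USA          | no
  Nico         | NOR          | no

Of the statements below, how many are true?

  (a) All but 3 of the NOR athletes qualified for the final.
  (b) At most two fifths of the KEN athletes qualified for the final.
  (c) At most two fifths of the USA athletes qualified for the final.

(a) NOR: |A| = 6, |A ∩ B| = 2; needs |A ∖ B| = 3 — false.
(b) KEN: |A| = 6, |A ∩ B| = 2; needs |A ∩ B| / |A| ≤ 2/5 — true.
(c) USA: |A| = 7, |A ∩ B| = 2; needs |A ∩ B| / |A| ≤ 2/5 — true.

2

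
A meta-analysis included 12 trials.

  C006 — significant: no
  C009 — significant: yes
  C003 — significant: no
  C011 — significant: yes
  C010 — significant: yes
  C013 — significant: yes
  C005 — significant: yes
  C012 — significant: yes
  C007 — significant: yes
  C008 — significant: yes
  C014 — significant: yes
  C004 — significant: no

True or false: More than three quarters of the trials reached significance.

False

The determiner here denotes the relation: |A ∩ B| / |A| > 3/4.
A (the restrictor) = {C006, C009, C003, C011, C010, C013, C005, C012, C007, C008, C014, C004}, |A| = 12.
A ∩ B = {C009, C011, C010, C013, C005, C012, C007, C008, C014}, so |A ∩ B| = 9.
A ∖ B = {C006, C003, C004}, so |A ∖ B| = 3.
|A ∩ B|/|A| = 9/12, so the statement is false.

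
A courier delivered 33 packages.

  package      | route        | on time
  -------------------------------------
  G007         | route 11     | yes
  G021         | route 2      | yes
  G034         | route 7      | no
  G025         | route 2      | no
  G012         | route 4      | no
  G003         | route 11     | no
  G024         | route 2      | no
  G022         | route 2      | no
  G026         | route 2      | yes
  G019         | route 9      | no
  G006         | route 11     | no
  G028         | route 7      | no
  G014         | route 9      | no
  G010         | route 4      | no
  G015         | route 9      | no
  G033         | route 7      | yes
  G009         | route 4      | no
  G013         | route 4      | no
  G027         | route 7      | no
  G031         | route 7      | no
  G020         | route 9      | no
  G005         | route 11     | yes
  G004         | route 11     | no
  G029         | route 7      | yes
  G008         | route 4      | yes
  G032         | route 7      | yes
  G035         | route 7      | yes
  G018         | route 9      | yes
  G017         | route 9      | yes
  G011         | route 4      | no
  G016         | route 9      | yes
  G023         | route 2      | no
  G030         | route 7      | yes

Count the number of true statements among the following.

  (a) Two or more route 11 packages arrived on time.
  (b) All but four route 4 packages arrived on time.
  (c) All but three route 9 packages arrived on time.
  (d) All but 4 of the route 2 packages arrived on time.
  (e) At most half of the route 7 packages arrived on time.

2

(a) route 11: |A| = 5, |A ∩ B| = 2; needs |A ∩ B| ≥ 2 — true.
(b) route 4: |A| = 6, |A ∩ B| = 1; needs |A ∖ B| = 4 — false.
(c) route 9: |A| = 7, |A ∩ B| = 3; needs |A ∖ B| = 3 — false.
(d) route 2: |A| = 6, |A ∩ B| = 2; needs |A ∖ B| = 4 — true.
(e) route 7: |A| = 9, |A ∩ B| = 5; needs |A ∩ B| ≤ |A ∖ B| — false.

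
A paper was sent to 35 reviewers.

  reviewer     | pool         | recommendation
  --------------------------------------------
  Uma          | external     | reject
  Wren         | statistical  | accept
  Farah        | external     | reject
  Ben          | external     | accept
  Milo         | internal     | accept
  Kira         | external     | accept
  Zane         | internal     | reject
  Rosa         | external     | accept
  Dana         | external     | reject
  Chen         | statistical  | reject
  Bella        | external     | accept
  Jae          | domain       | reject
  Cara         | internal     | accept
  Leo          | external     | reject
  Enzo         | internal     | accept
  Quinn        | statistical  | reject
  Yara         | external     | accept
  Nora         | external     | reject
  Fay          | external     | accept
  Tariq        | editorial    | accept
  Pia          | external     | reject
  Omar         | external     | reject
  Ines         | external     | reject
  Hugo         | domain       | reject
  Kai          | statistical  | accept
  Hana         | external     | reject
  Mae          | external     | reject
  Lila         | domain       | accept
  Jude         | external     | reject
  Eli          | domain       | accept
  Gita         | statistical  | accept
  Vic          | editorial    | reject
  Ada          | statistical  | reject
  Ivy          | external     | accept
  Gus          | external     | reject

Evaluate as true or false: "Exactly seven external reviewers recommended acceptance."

The determiner here denotes the relation: |A ∩ B| = 7.
|A| = 19, |A ∩ B| = 7, |A ∖ B| = 12.
|A ∩ B| = 7, so the statement is true.

True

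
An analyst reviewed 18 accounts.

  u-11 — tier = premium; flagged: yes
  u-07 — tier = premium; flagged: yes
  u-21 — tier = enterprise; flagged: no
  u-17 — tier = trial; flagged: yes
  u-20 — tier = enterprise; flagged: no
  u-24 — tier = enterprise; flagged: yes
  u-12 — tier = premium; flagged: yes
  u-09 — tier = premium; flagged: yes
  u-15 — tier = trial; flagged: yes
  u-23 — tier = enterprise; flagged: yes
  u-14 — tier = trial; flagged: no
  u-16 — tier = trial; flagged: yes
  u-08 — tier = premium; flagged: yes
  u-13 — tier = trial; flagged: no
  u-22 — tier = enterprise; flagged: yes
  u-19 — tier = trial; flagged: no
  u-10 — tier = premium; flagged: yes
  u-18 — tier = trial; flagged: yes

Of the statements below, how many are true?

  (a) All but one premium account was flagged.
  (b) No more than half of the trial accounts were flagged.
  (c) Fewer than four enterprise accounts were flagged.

(a) premium: |A| = 6, |A ∩ B| = 6; needs |A ∖ B| = 1 — false.
(b) trial: |A| = 7, |A ∩ B| = 4; needs |A ∩ B| ≤ |A ∖ B| — false.
(c) enterprise: |A| = 5, |A ∩ B| = 3; needs |A ∩ B| < 4 — true.

1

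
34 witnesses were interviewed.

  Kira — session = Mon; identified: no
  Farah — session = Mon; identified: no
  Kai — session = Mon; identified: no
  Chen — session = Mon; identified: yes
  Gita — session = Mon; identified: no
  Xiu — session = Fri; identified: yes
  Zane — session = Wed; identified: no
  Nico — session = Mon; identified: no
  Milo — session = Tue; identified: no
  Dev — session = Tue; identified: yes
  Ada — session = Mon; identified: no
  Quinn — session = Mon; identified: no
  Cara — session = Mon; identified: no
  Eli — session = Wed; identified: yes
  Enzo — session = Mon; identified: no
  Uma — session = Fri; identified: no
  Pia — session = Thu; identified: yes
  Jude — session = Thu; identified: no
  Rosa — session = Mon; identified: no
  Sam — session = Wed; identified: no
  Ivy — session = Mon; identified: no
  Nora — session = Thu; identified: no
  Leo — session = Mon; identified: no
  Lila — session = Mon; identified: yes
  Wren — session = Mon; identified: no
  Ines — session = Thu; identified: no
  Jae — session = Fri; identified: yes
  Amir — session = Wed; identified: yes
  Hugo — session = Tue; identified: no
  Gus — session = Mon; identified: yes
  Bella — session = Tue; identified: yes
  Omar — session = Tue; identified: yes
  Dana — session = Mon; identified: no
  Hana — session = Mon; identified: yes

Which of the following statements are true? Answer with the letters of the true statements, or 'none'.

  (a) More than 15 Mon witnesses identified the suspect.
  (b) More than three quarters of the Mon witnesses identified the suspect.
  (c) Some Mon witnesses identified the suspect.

|A| = 18, |A ∩ B| = 4, |A ∖ B| = 14.
(a) |A ∩ B| > 15: fails.
(b) |A ∩ B| / |A| > 3/4: fails.
(c) A ∩ B ≠ ∅ (|A ∩ B| ≥ 1): holds.

(c)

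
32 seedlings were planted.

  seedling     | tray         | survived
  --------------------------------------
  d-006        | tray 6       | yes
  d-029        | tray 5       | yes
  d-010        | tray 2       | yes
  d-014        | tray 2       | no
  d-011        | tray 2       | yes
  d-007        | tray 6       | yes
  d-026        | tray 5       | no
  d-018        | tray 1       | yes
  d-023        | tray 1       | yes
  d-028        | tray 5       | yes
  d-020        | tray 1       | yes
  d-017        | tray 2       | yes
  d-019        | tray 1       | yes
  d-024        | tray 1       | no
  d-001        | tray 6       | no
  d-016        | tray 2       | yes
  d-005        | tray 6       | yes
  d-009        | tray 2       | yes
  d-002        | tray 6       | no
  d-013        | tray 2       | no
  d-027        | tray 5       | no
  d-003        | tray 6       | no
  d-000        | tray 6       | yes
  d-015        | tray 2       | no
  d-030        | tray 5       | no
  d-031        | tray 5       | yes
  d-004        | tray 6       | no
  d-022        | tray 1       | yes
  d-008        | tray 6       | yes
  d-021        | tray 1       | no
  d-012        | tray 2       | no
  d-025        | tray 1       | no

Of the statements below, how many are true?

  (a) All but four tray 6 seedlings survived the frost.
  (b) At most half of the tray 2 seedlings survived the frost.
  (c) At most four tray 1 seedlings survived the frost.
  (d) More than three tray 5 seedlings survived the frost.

1

(a) tray 6: |A| = 9, |A ∩ B| = 5; needs |A ∖ B| = 4 — true.
(b) tray 2: |A| = 9, |A ∩ B| = 5; needs |A ∩ B| ≤ |A ∖ B| — false.
(c) tray 1: |A| = 8, |A ∩ B| = 5; needs |A ∩ B| ≤ 4 — false.
(d) tray 5: |A| = 6, |A ∩ B| = 3; needs |A ∩ B| > 3 — false.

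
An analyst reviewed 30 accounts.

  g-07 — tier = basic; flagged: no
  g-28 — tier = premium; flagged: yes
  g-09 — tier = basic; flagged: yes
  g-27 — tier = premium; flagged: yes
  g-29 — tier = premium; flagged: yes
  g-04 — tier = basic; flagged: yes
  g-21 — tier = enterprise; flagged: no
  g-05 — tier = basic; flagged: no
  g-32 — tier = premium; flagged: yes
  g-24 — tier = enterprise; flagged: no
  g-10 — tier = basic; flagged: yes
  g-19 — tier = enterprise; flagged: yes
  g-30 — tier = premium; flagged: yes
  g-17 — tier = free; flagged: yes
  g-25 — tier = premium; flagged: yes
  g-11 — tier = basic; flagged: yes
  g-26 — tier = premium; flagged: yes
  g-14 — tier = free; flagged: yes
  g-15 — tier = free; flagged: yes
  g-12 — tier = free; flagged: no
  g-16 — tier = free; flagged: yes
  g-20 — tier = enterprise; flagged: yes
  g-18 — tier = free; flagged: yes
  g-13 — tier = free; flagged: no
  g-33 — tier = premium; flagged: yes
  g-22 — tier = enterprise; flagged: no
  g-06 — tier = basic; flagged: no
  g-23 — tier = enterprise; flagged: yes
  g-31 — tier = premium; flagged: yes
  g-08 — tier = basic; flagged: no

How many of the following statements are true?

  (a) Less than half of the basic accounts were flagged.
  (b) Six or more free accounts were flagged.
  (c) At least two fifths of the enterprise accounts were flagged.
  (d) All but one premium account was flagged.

1

(a) basic: |A| = 8, |A ∩ B| = 4; needs |A ∩ B| < |A ∖ B| — false.
(b) free: |A| = 7, |A ∩ B| = 5; needs |A ∩ B| ≥ 6 — false.
(c) enterprise: |A| = 6, |A ∩ B| = 3; needs |A ∩ B| / |A| ≥ 2/5 — true.
(d) premium: |A| = 9, |A ∩ B| = 9; needs |A ∖ B| = 1 — false.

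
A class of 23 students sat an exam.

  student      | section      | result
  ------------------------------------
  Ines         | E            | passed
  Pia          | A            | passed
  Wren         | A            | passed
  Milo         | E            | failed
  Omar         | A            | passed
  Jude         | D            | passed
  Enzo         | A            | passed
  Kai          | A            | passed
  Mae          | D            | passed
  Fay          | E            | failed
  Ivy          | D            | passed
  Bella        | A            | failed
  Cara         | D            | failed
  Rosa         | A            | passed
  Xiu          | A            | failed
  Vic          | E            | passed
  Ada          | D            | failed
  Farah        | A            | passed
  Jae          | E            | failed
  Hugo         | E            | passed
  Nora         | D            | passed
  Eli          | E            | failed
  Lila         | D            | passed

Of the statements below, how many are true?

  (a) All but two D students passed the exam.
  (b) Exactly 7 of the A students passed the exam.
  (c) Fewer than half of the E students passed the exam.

(a) D: |A| = 7, |A ∩ B| = 5; needs |A ∖ B| = 2 — true.
(b) A: |A| = 9, |A ∩ B| = 7; needs |A ∩ B| = 7 — true.
(c) E: |A| = 7, |A ∩ B| = 3; needs |A ∩ B| < |A ∖ B| — true.

3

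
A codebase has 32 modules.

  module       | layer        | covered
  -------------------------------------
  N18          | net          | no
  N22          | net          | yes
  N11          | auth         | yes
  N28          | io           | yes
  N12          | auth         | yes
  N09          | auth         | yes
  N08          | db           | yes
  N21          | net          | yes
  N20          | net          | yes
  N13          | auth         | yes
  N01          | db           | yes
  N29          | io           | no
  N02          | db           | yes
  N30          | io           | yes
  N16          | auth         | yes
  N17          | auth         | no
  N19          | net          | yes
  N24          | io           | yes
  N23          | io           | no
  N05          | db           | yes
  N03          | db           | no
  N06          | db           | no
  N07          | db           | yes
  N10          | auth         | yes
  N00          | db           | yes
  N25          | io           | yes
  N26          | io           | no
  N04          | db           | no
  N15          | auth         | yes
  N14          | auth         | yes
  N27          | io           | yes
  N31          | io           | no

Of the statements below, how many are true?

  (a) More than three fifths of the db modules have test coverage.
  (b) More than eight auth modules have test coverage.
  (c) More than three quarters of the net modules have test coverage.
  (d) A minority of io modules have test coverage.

2

(a) db: |A| = 9, |A ∩ B| = 6; needs |A ∩ B| / |A| > 3/5 — true.
(b) auth: |A| = 9, |A ∩ B| = 8; needs |A ∩ B| > 8 — false.
(c) net: |A| = 5, |A ∩ B| = 4; needs |A ∩ B| / |A| > 3/4 — true.
(d) io: |A| = 9, |A ∩ B| = 5; needs |A ∩ B| < |A ∖ B| — false.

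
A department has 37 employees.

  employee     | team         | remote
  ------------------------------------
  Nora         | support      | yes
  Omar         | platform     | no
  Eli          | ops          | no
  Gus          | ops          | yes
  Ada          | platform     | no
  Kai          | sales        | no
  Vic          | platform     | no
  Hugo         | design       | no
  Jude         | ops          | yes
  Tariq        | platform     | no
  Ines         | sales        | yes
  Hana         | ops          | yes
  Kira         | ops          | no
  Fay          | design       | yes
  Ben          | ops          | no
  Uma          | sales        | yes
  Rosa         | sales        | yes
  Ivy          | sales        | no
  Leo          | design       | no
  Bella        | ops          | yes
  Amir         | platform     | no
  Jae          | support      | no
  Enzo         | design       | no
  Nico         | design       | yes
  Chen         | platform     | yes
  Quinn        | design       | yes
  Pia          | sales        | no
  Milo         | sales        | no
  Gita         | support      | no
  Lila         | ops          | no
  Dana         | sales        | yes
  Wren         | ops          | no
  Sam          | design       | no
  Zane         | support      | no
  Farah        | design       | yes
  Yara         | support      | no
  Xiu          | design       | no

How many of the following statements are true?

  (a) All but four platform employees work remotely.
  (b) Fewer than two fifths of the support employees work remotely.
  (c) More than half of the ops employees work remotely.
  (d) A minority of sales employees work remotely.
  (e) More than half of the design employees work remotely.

1

(a) platform: |A| = 6, |A ∩ B| = 1; needs |A ∖ B| = 4 — false.
(b) support: |A| = 5, |A ∩ B| = 1; needs |A ∩ B| / |A| < 2/5 — true.
(c) ops: |A| = 9, |A ∩ B| = 4; needs |A ∩ B| > |A ∖ B| — false.
(d) sales: |A| = 8, |A ∩ B| = 4; needs |A ∩ B| < |A ∖ B| — false.
(e) design: |A| = 9, |A ∩ B| = 4; needs |A ∩ B| > |A ∖ B| — false.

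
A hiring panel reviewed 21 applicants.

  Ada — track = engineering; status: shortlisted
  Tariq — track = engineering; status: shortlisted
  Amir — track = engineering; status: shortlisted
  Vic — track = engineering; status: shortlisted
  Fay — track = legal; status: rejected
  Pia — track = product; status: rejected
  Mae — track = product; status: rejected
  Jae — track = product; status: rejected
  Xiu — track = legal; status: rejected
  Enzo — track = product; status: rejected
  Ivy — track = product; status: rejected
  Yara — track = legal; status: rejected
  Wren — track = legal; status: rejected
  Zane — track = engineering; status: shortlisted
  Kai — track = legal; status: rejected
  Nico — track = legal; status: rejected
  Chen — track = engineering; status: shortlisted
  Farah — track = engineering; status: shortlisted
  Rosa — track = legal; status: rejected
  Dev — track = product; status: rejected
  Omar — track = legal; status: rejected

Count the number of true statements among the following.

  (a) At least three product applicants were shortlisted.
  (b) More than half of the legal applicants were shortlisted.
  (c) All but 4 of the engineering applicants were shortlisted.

(a) product: |A| = 6, |A ∩ B| = 0; needs |A ∩ B| ≥ 3 — false.
(b) legal: |A| = 8, |A ∩ B| = 0; needs |A ∩ B| > |A ∖ B| — false.
(c) engineering: |A| = 7, |A ∩ B| = 7; needs |A ∖ B| = 4 — false.

0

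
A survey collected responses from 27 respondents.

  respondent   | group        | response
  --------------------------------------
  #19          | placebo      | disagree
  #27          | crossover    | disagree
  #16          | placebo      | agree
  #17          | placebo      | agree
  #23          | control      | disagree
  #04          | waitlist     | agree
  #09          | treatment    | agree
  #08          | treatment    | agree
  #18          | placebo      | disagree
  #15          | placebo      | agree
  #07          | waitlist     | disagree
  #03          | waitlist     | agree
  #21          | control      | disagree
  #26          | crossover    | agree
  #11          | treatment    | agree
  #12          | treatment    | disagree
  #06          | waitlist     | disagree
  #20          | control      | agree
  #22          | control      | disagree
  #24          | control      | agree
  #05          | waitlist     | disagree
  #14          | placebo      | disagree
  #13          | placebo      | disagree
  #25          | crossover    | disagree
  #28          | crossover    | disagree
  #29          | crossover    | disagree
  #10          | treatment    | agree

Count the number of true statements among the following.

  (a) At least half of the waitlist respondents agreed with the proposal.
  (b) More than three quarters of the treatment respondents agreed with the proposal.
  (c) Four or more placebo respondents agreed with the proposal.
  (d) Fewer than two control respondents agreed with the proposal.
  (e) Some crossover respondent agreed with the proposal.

(a) waitlist: |A| = 5, |A ∩ B| = 2; needs |A ∩ B| ≥ |A ∖ B| — false.
(b) treatment: |A| = 5, |A ∩ B| = 4; needs |A ∩ B| / |A| > 3/4 — true.
(c) placebo: |A| = 7, |A ∩ B| = 3; needs |A ∩ B| ≥ 4 — false.
(d) control: |A| = 5, |A ∩ B| = 2; needs |A ∩ B| < 2 — false.
(e) crossover: |A| = 5, |A ∩ B| = 1; needs A ∩ B ≠ ∅ (|A ∩ B| ≥ 1) — true.

2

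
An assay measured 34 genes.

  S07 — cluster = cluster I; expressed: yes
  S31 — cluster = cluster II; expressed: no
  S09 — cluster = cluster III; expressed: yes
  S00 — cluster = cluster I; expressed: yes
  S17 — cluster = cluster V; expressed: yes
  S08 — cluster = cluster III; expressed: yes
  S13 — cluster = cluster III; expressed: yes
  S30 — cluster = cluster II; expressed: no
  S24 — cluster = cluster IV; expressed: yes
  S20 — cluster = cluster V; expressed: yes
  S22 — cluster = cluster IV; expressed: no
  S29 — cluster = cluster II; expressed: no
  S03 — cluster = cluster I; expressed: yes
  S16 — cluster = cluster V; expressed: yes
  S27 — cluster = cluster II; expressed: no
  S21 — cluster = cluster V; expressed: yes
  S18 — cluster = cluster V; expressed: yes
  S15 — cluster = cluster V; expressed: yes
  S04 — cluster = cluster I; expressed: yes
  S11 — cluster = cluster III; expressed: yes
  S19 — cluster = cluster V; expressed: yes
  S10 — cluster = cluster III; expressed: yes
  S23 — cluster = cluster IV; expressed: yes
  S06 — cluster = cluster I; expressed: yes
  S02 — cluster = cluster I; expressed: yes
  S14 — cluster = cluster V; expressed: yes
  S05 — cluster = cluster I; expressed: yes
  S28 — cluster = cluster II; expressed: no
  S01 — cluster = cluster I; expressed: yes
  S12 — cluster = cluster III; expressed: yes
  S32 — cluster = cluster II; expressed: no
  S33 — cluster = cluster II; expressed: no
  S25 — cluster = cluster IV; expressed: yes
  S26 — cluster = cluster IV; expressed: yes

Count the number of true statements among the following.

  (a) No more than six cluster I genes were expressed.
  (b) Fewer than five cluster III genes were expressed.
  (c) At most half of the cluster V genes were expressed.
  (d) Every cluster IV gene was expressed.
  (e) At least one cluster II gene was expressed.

0

(a) cluster I: |A| = 8, |A ∩ B| = 8; needs |A ∩ B| ≤ 6 — false.
(b) cluster III: |A| = 6, |A ∩ B| = 6; needs |A ∩ B| < 5 — false.
(c) cluster V: |A| = 8, |A ∩ B| = 8; needs |A ∩ B| ≤ |A ∖ B| — false.
(d) cluster IV: |A| = 5, |A ∩ B| = 4; needs A ⊆ B, i.e. every element of A is in B (|A ∖ B| = 0) — false.
(e) cluster II: |A| = 7, |A ∩ B| = 0; needs A ∩ B ≠ ∅ (|A ∩ B| ≥ 1) — false.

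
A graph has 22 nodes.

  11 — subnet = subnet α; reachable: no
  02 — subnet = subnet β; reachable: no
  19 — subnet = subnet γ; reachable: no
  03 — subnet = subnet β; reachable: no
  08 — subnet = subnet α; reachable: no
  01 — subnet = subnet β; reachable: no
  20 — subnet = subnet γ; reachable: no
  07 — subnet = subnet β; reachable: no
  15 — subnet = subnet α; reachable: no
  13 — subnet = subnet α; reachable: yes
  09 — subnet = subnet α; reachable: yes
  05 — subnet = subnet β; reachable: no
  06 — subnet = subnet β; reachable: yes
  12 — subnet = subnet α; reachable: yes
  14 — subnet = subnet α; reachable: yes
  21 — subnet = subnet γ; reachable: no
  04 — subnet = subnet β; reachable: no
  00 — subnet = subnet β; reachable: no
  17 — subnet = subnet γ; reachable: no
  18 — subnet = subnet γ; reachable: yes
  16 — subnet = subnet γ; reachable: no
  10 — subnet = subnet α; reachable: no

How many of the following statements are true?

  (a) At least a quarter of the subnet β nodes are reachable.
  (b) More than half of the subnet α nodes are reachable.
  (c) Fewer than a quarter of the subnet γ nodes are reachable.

1

(a) subnet β: |A| = 8, |A ∩ B| = 1; needs |A ∩ B| / |A| ≥ 1/4 — false.
(b) subnet α: |A| = 8, |A ∩ B| = 4; needs |A ∩ B| > |A ∖ B| — false.
(c) subnet γ: |A| = 6, |A ∩ B| = 1; needs |A ∩ B| / |A| < 1/4 — true.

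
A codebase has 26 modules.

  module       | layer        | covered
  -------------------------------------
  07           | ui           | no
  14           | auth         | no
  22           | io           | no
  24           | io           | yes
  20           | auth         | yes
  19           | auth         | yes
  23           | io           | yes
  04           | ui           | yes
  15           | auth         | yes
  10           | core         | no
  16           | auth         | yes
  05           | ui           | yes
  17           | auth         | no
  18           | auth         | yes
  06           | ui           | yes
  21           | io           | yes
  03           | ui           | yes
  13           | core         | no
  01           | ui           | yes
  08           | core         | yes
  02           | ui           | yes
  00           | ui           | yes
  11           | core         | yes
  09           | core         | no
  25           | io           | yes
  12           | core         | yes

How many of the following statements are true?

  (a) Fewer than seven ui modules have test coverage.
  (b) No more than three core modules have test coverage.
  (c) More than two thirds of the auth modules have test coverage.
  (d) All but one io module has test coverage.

3

(a) ui: |A| = 8, |A ∩ B| = 7; needs |A ∩ B| < 7 — false.
(b) core: |A| = 6, |A ∩ B| = 3; needs |A ∩ B| ≤ 3 — true.
(c) auth: |A| = 7, |A ∩ B| = 5; needs |A ∩ B| / |A| > 2/3 — true.
(d) io: |A| = 5, |A ∩ B| = 4; needs |A ∖ B| = 1 — true.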